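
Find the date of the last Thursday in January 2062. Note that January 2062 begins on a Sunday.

2062-01-26

January 2062 begins on a Sunday, so the first Thursday is January 5 (4 days later).
January 2062 has 31 days. Adding weeks: 5, 12, 19, 26 — the last one ≤ 31 is the 26th.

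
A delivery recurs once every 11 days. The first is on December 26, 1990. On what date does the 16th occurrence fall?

June 9, 1991

The 16th occurrence is 15 intervals after the first: 15 × 11 = 165 days after December 26, 1990.
December has 31 days — 5 days to the end of December leaves 160.
January has 31 days (129 left).
February has 28 days (101 left).
March has 31 days (70 left).
April has 30 days (40 left).
May has 31 days (9 left).
9 days into June → June 9, 1991.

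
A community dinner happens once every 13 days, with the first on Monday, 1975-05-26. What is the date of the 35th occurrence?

The 35th occurrence is 34 intervals after the first: 34 × 13 = 442 days after 1975-05-26.
May has 31 days — 5 days to the end of May leaves 437.
From end of May to end of 1975 is 214 days (223 left).
January has 31 days (192 left).
February has 29 days (163 left).
March has 31 days (132 left).
April has 30 days (102 left).
May has 31 days (71 left).
June has 30 days (41 left).
July has 31 days (10 left).
10 days into August → 1976-08-10.

1976-08-10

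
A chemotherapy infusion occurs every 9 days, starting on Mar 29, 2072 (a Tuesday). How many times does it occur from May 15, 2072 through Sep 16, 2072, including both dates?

14

Occurrences land 9·i days after Mar 29, 2072 for i = 0, 1, 2, …
May 15, 2072 is 47 days after the start; 47 ÷ 9 = 5 remainder 2; since the remainder is 2, round up to i = 6. First occurrence in the window: #7 on May 22, 2072 (6×9 = 54 days in).
Sep 16, 2072 is 171 days after the start; 171 ÷ 9 = 19 remainder 0. Last occurrence in the window: #20 on Sep 16, 2072.
Occurrences #7 through #20: 14 in total.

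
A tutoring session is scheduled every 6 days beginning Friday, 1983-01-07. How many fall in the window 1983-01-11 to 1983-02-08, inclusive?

5

Occurrences land 6·i days after 1983-01-07 for i = 0, 1, 2, …
1983-01-11 is 4 days after the start; 4 ÷ 6 = 0 remainder 4; since the remainder is 4, round up to i = 1. First occurrence in the window: #2 on 1983-01-13 (1×6 = 6 days in).
1983-02-08 is 32 days after the start; 32 ÷ 6 = 5 remainder 2. Last occurrence in the window: #6 on 1983-02-06.
Occurrences #2 through #6: 5 in total.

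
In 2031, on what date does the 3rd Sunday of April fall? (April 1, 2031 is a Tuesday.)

2031-04-20

April 2031 begins on a Tuesday, so the first Sunday is April 6 (5 days later).
The 3rd Sunday is 2 weeks later: 6 + 14 = 20.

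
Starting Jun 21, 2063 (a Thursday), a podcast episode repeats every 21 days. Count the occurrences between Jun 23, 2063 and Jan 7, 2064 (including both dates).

9

Occurrences land 21·i days after Jun 21, 2063 for i = 0, 1, 2, …
Jun 23, 2063 is 2 days after the start; 2 ÷ 21 = 0 remainder 2; since the remainder is 2, round up to i = 1. First occurrence in the window: #2 on Jul 12, 2063 (1×21 = 21 days in).
Jan 7, 2064 is 200 days after the start; 200 ÷ 21 = 9 remainder 11. Last occurrence in the window: #10 on Dec 27, 2063.
Occurrences #2 through #10: 9 in total.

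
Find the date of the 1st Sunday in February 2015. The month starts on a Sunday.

2015-02-01

February 2015 begins on a Sunday, so the first Sunday is February 1.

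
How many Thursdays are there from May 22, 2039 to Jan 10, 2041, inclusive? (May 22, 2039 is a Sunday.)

86

May 22, 2039 is a Sunday; the first Thursday on or after it is May 26, 2039 (4 days later).
From May 26, 2039 to Jan 10, 2041: 219 + 366 + 10 = 595 days (rest of 2039, 2040, to Jan 10, 2041 in 2041).
595 ÷ 7 = 85 full weeks with remainder 0, so 85 more Thursdays after the first → 86.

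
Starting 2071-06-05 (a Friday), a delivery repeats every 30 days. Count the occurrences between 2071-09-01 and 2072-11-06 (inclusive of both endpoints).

15

Occurrences land 30·i days after 2071-06-05 for i = 0, 1, 2, …
2071-09-01 is 88 days after the start; 88 ÷ 30 = 2 remainder 28; since the remainder is 28, round up to i = 3. First occurrence in the window: #4 on 2071-09-03 (3×30 = 90 days in).
2072-11-06 is 520 days after the start; 520 ÷ 30 = 17 remainder 10. Last occurrence in the window: #18 on 2072-10-27.
Occurrences #4 through #18: 15 in total.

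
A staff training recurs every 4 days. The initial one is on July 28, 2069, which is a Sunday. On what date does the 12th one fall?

The 12th occurrence is 11 intervals after the first: 11 × 4 = 44 days after July 28, 2069.
July has 31 days — 3 days to the end of July leaves 41.
August has 31 days (10 left).
10 days into September → September 10, 2069.

September 10, 2069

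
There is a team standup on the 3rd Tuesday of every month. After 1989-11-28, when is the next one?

1989-12-19

November 1989 starts on a Wednesday; its first Tuesday is the 7th, so the 3rd Tuesday is the 21st — 1989-11-21.
That is not after 1989-11-28, so look at December 1989.
December 1989 starts on a Friday; its first Tuesday is the 5th, so the 3rd Tuesday is the 19th — 1989-12-19.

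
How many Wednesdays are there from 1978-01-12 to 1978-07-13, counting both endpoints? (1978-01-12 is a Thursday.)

26

1978-01-12 is a Thursday; the first Wednesday on or after it is 1978-01-18 (6 days later).
From 1978-01-18 to 1978-07-13: 13 + 28 + 31 + 30 + 31 + 30 + 13 = 176 days (rest of January, February, March, April, May, June, July).
176 ÷ 7 = 25 full weeks with remainder 1, so 25 more Wednesdays after the first → 26.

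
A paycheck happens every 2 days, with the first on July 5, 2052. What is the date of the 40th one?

September 21, 2052

The 40th occurrence is 39 intervals after the first: 39 × 2 = 78 days after July 5, 2052.
July has 31 days — 26 days to the end of July leaves 52.
August has 31 days (21 left).
21 days into September → September 21, 2052.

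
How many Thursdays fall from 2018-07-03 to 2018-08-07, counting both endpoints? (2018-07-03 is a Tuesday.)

5

2018-07-03 is a Tuesday; the first Thursday on or after it is 2018-07-05 (2 days later).
From 2018-07-05 to 2018-08-07: 26 + 7 = 33 days (rest of July, August).
33 ÷ 7 = 4 full weeks with remainder 5, so 4 more Thursdays after the first → 5.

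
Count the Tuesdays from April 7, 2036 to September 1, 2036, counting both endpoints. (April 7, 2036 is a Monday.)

April 7, 2036 is a Monday; the first Tuesday on or after it is April 8, 2036 (1 day later).
From April 8, 2036 to September 1, 2036: 22 + 31 + 30 + 31 + 31 + 1 = 146 days (rest of April, May, June, July, August, September).
146 ÷ 7 = 20 full weeks with remainder 6, so 20 more Tuesdays after the first → 21.

21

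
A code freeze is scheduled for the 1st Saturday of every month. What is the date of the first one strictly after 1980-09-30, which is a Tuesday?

September 1980 starts on a Monday, so its 1st Saturday is 1980-09-06 (5 days in).
That is not after 1980-09-30, so look at October 1980.
October 1980 starts on a Wednesday, so its 1st Saturday is 1980-10-04 (3 days in).

1980-10-04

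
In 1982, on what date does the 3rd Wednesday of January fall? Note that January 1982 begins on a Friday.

20 January 1982

January 1982 begins on a Friday, so the first Wednesday is January 6 (5 days later).
The 3rd Wednesday is 2 weeks later: 6 + 14 = 20.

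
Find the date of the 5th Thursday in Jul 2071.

Jul 30, 2071

The first Thursday of Jul 2071 is Jul 2.
The 5th Thursday is 4 weeks later: 2 + 28 = 30.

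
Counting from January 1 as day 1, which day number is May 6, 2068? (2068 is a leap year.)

Days in months before May: 31 + 29 + 31 + 30 = 121.
Plus 6 days into May → day 127.

127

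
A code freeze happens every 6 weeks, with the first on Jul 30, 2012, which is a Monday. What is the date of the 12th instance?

The 12th occurrence is 11 intervals after the first: 11 × 42 = 462 days after Jul 30, 2012.
Jul has 31 days — 1 day to the end of Jul leaves 461.
From end of Jul to end of 2012 is 153 days (308 left).
Jan has 31 days (277 left).
Feb has 28 days (249 left).
Mar has 31 days (218 left).
Apr has 30 days (188 left).
May has 31 days (157 left).
Jun has 30 days (127 left).
Jul has 31 days (96 left).
Aug has 31 days (65 left).
Sep has 30 days (35 left).
Oct has 31 days (4 left).
4 days into Nov → Nov 4, 2013.

Nov 4, 2013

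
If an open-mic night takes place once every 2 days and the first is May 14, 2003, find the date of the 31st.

The 31st occurrence is 30 intervals after the first: 30 × 2 = 60 days after May 14, 2003.
May has 31 days — 17 days to the end of May leaves 43.
Jun has 30 days (13 left).
13 days into Jul → Jul 13, 2003.

Jul 13, 2003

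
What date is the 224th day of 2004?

January has 31 days (224 − 31 = 193 remain).
February has 29 days (193 − 29 = 164 remain).
March has 31 days (164 − 31 = 133 remain).
April has 30 days (133 − 30 = 103 remain).
May has 31 days (103 − 31 = 72 remain).
June has 30 days (72 − 30 = 42 remain).
July has 31 days (42 − 31 = 11 remain).
11 into August → August 11.

2004-08-11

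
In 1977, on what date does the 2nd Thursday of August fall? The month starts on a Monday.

August 11, 1977

August 1977 begins on a Monday, so the first Thursday is August 4 (3 days later).
The 2nd Thursday is 1 weeks later: 4 + 7 = 11.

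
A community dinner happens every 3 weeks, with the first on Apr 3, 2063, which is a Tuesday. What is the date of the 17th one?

Mar 4, 2064

The 17th occurrence is 16 intervals after the first: 16 × 21 = 336 days after Apr 3, 2063.
Apr has 30 days — 27 days to the end of Apr leaves 309.
May has 31 days (278 left).
Jun has 30 days (248 left).
Jul has 31 days (217 left).
Aug has 31 days (186 left).
Sep has 30 days (156 left).
Oct has 31 days (125 left).
Nov has 30 days (95 left).
Dec has 31 days (64 left).
Jan has 31 days (33 left).
Feb has 29 days (4 left).
4 days into Mar → Mar 4, 2064.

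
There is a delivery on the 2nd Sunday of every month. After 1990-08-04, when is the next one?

1990-08-12

August 1990 starts on a Wednesday; its first Sunday is the 5th, so the 2nd Sunday is the 12th — 1990-08-12.
1990-08-12 is after 1990-08-04, so that is the next one.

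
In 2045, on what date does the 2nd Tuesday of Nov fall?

Nov 14, 2045

The first Tuesday of Nov 2045 is Nov 7.
The 2nd Tuesday is 1 weeks later: 7 + 7 = 14.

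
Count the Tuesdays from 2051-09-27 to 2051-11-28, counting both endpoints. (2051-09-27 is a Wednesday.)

2051-09-27 is a Wednesday; the first Tuesday on or after it is 2051-10-03 (6 days later).
From 2051-10-03 to 2051-11-28: 28 + 28 = 56 days (rest of October, November).
56 ÷ 7 = 8 full weeks with remainder 0, so 8 more Tuesdays after the first → 9.

9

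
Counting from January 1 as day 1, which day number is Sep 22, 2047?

Days in months before Sep: 31 + 28 + 31 + 30 + 31 + 30 + 31 + 31 = 243.
Plus 22 days into Sep → day 265.

265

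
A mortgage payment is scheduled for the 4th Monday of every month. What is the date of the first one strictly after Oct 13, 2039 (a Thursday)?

Oct 24, 2039

Oct 2039 starts on a Saturday; its first Monday is the 3rd, so the 4th Monday is the 24th — Oct 24, 2039.
Oct 24, 2039 is after Oct 13, 2039, so that is the next one.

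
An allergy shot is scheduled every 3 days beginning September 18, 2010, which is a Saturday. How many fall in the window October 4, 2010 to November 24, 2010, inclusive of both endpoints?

Occurrences land 3·i days after September 18, 2010 for i = 0, 1, 2, …
October 4, 2010 is 16 days after the start; 16 ÷ 3 = 5 remainder 1; since the remainder is 1, round up to i = 6. First occurrence in the window: #7 on October 6, 2010 (6×3 = 18 days in).
November 24, 2010 is 67 days after the start; 67 ÷ 3 = 22 remainder 1. Last occurrence in the window: #23 on November 23, 2010.
Occurrences #7 through #23: 17 in total.

17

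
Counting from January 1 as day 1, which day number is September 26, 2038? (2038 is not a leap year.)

Days in months before September: 31 + 28 + 31 + 30 + 31 + 30 + 31 + 31 = 243.
Plus 26 days into September → day 269.

269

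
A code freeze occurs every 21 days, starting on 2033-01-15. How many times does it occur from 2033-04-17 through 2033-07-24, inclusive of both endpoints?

5

Occurrences land 21·i days after 2033-01-15 for i = 0, 1, 2, …
2033-04-17 is 92 days after the start; 92 ÷ 21 = 4 remainder 8; since the remainder is 8, round up to i = 5. First occurrence in the window: #6 on 2033-04-30 (5×21 = 105 days in).
2033-07-24 is 190 days after the start; 190 ÷ 21 = 9 remainder 1. Last occurrence in the window: #10 on 2033-07-23.
Occurrences #6 through #10: 5 in total.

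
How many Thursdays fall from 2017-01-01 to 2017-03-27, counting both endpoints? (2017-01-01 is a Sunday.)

2017-01-01 is a Sunday; the first Thursday on or after it is 2017-01-05 (4 days later).
From 2017-01-05 to 2017-03-27: 26 + 28 + 27 = 81 days (rest of January, February, March).
81 ÷ 7 = 11 full weeks with remainder 4, so 11 more Thursdays after the first → 12.

12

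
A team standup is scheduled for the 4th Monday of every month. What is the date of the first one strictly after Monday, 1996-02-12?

February 1996 starts on a Thursday; its first Monday is the 5th, so the 4th Monday is the 26th — 1996-02-26.
1996-02-26 is after 1996-02-12, so that is the next one.

1996-02-26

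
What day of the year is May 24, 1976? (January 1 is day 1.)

145

Days in months before May: 31 + 29 + 31 + 30 = 121.
Plus 24 days into May → day 145.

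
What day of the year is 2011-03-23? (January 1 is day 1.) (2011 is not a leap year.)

Days in months before March: 31 + 28 = 59.
Plus 23 days into March → day 82.

82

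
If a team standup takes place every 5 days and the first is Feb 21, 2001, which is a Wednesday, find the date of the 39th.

The 39th occurrence is 38 intervals after the first: 38 × 5 = 190 days after Feb 21, 2001.
Feb has 28 days — 7 days to the end of Feb leaves 183.
Mar has 31 days (152 left).
Apr has 30 days (122 left).
May has 31 days (91 left).
Jun has 30 days (61 left).
Jul has 31 days (30 left).
30 days into Aug → Aug 30, 2001.

Aug 30, 2001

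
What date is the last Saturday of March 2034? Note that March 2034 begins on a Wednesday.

March 2034 begins on a Wednesday, so the first Saturday is March 4 (3 days later).
March 2034 has 31 days. Adding weeks: 4, 11, 18, 25 — the last one ≤ 31 is the 25th.

25 March 2034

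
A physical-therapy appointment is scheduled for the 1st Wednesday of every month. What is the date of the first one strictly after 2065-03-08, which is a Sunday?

2065-04-01

March 2065 starts on a Sunday, so its 1st Wednesday is 2065-03-04 (3 days in).
That is not after 2065-03-08, so look at April 2065.
April 2065 starts on a Wednesday, so its 1st Wednesday is 2065-04-01.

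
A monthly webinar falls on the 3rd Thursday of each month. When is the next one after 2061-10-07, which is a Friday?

October 2061 starts on a Saturday; its first Thursday is the 6th, so the 3rd Thursday is the 20th — 2061-10-20.
2061-10-20 is after 2061-10-07, so that is the next one.

2061-10-20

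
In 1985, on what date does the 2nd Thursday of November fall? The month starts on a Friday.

14 November 1985

November 1985 begins on a Friday, so the first Thursday is November 7 (6 days later).
The 2nd Thursday is 1 weeks later: 7 + 7 = 14.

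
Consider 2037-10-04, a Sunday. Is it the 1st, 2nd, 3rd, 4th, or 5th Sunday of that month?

Day 4 falls in week ⌈4/7⌉ of the month.
Days 1–7 hold the 1st Sunday, 8–14 the 2nd, 15–21 the 3rd, 22–28 the 4th, 29–31 the 5th.
4 is in the range for the 1st.

1st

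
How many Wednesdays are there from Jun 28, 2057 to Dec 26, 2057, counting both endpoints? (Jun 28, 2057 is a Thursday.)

26

Jun 28, 2057 is a Thursday; the first Wednesday on or after it is Jul 4, 2057 (6 days later).
From Jul 4, 2057 to Dec 26, 2057: 27 + 31 + 30 + 31 + 30 + 26 = 175 days (rest of Jul, Aug, Sep, Oct, Nov, Dec).
175 ÷ 7 = 25 full weeks with remainder 0, so 25 more Wednesdays after the first → 26.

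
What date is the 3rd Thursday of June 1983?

June 1983 begins on a Wednesday, so the first Thursday is June 2 (1 day later).
The 3rd Thursday is 2 weeks later: 2 + 14 = 16.

June 16, 1983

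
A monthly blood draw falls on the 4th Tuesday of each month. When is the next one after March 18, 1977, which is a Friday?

March 22, 1977

March 1977 starts on a Tuesday; its first Tuesday is the 1st, so the 4th Tuesday is the 22nd — March 22, 1977.
March 22, 1977 is after March 18, 1977, so that is the next one.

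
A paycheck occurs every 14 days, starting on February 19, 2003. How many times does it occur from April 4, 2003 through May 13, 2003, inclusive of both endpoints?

2

Occurrences land 14·i days after February 19, 2003 for i = 0, 1, 2, …
April 4, 2003 is 44 days after the start; 44 ÷ 14 = 3 remainder 2; since the remainder is 2, round up to i = 4. First occurrence in the window: #5 on April 16, 2003 (4×14 = 56 days in).
May 13, 2003 is 83 days after the start; 83 ÷ 14 = 5 remainder 13. Last occurrence in the window: #6 on April 30, 2003.
Occurrences #5 through #6: 2 in total.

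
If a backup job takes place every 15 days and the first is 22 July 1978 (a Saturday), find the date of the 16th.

The 16th occurrence is 15 intervals after the first: 15 × 15 = 225 days after 22 July 1978.
July has 31 days — 9 days to the end of July leaves 216.
August has 31 days (185 left).
September has 30 days (155 left).
October has 31 days (124 left).
November has 30 days (94 left).
December has 31 days (63 left).
January has 31 days (32 left).
February has 28 days (4 left).
4 days into March → 4 March 1979.

4 March 1979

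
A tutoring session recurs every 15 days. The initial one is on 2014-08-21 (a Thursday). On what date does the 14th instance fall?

2015-03-04

The 14th occurrence is 13 intervals after the first: 13 × 15 = 195 days after 2014-08-21.
August has 31 days — 10 days to the end of August leaves 185.
September has 30 days (155 left).
October has 31 days (124 left).
November has 30 days (94 left).
December has 31 days (63 left).
January has 31 days (32 left).
February has 28 days (4 left).
4 days into March → 2015-03-04.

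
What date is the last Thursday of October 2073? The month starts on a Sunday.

2073-10-26

October 2073 begins on a Sunday, so the first Thursday is October 5 (4 days later).
October 2073 has 31 days. Adding weeks: 5, 12, 19, 26 — the last one ≤ 31 is the 26th.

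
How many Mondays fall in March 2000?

2000-03-01 is a Wednesday; the first Monday on or after it is 2000-03-06 (5 days later).
From 2000-03-06 to 2000-03-31 is 31 − 6 = 25 days.
25 ÷ 7 = 3 full weeks with remainder 4, so 3 more Mondays after the first → 4.

4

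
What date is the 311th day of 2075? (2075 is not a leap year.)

January has 31 days (311 − 31 = 280 remain).
February has 28 days (280 − 28 = 252 remain).
March has 31 days (252 − 31 = 221 remain).
April has 30 days (221 − 30 = 191 remain).
May has 31 days (191 − 31 = 160 remain).
June has 30 days (160 − 30 = 130 remain).
July has 31 days (130 − 31 = 99 remain).
August has 31 days (99 − 31 = 68 remain).
September has 30 days (68 − 30 = 38 remain).
October has 31 days (38 − 31 = 7 remain).
7 into November → November 7.

7 November 2075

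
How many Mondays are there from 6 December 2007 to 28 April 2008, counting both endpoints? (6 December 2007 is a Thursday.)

6 December 2007 is a Thursday; the first Monday on or after it is 10 December 2007 (4 days later).
From 10 December 2007 to 28 April 2008: 21 + 31 + 29 + 31 + 28 = 140 days (rest of December, January, February, March, April).
140 ÷ 7 = 20 full weeks with remainder 0, so 20 more Mondays after the first → 21.

21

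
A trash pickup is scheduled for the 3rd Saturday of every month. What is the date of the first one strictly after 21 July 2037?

July 2037 starts on a Wednesday; its first Saturday is the 4th, so the 3rd Saturday is the 18th — 18 July 2037.
That is not after 21 July 2037, so look at August 2037.
August 2037 starts on a Saturday; its first Saturday is the 1st, so the 3rd Saturday is the 15th — 15 August 2037.

15 August 2037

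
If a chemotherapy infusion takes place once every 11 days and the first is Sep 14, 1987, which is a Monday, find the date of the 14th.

Feb 4, 1988

The 14th occurrence is 13 intervals after the first: 13 × 11 = 143 days after Sep 14, 1987.
Sep has 30 days — 16 days to the end of Sep leaves 127.
Oct has 31 days (96 left).
Nov has 30 days (66 left).
Dec has 31 days (35 left).
Jan has 31 days (4 left).
4 days into Feb → Feb 4, 1988.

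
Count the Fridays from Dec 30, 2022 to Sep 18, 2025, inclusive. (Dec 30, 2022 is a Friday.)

142

Dec 30, 2022 is a Friday; the first Friday on or after it is Dec 30, 2022.
From Dec 30, 2022 to Sep 18, 2025: 1 + 365 + 366 + 261 = 993 days (rest of 2022, 2023, 2024, to Sep 18, 2025 in 2025).
993 ÷ 7 = 141 full weeks with remainder 6, so 141 more Fridays after the first → 142.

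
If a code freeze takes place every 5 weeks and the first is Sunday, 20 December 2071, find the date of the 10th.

The 10th occurrence is 9 intervals after the first: 9 × 35 = 315 days after 20 December 2071.
December has 31 days — 11 days to the end of December leaves 304.
January has 31 days (273 left).
February has 29 days (244 left).
March has 31 days (213 left).
April has 30 days (183 left).
May has 31 days (152 left).
June has 30 days (122 left).
July has 31 days (91 left).
August has 31 days (60 left).
September has 30 days (30 left).
30 days into October → 30 October 2072.

30 October 2072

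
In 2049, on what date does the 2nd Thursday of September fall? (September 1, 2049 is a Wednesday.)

September 2049 begins on a Wednesday, so the first Thursday is September 2 (1 day later).
The 2nd Thursday is 1 weeks later: 2 + 7 = 9.

September 9, 2049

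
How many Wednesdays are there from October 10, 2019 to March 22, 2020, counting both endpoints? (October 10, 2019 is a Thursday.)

23

October 10, 2019 is a Thursday; the first Wednesday on or after it is October 16, 2019 (6 days later).
From October 16, 2019 to March 22, 2020: 15 + 30 + 31 + 31 + 29 + 22 = 158 days (rest of October, November, December, January, February, March).
158 ÷ 7 = 22 full weeks with remainder 4, so 22 more Wednesdays after the first → 23.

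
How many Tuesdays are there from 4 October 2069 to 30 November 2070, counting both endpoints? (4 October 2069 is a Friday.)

4 October 2069 is a Friday; the first Tuesday on or after it is 8 October 2069 (4 days later).
From 8 October 2069 to 30 November 2070: 84 + 334 = 418 days (rest of 2069, to 30 November 2070 in 2070).
418 ÷ 7 = 59 full weeks with remainder 5, so 59 more Tuesdays after the first → 60.

60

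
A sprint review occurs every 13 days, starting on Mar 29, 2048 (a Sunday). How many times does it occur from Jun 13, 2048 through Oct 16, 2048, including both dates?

Occurrences land 13·i days after Mar 29, 2048 for i = 0, 1, 2, …
Jun 13, 2048 is 76 days after the start; 76 ÷ 13 = 5 remainder 11; since the remainder is 11, round up to i = 6. First occurrence in the window: #7 on Jun 15, 2048 (6×13 = 78 days in).
Oct 16, 2048 is 201 days after the start; 201 ÷ 13 = 15 remainder 6. Last occurrence in the window: #16 on Oct 10, 2048.
Occurrences #7 through #16: 10 in total.

10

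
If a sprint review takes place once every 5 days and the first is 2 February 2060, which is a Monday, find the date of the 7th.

The 7th occurrence is 6 intervals after the first: 6 × 5 = 30 days after 2 February 2060.
February has 29 days — 27 days to the end of February leaves 3.
3 days into March → 3 March 2060.

3 March 2060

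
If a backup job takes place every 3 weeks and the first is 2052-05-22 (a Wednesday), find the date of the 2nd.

The 2nd occurrence is 1 interval after the first: 1 × 21 = 21 days after 2052-05-22.
May has 31 days — 9 days to the end of May leaves 12.
12 days into June → 2052-06-12.

2052-06-12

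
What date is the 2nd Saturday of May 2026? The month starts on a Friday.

9 May 2026

May 2026 begins on a Friday, so the first Saturday is May 2 (1 day later).
The 2nd Saturday is 1 weeks later: 2 + 7 = 9.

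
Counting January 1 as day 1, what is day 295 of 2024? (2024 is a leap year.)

Oct 21, 2024

Jan has 31 days (295 − 31 = 264 remain).
Feb has 29 days (264 − 29 = 235 remain).
Mar has 31 days (235 − 31 = 204 remain).
Apr has 30 days (204 − 30 = 174 remain).
May has 31 days (174 − 31 = 143 remain).
Jun has 30 days (143 − 30 = 113 remain).
Jul has 31 days (113 − 31 = 82 remain).
Aug has 31 days (82 − 31 = 51 remain).
Sep has 30 days (51 − 30 = 21 remain).
21 into Oct → Oct 21.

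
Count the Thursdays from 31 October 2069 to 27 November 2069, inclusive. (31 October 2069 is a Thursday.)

31 October 2069 is a Thursday; the first Thursday on or after it is 31 October 2069.
From 31 October 2069 to 27 November 2069: 0 + 27 = 27 days (rest of October, November).
27 ÷ 7 = 3 full weeks with remainder 6, so 3 more Thursdays after the first → 4.

4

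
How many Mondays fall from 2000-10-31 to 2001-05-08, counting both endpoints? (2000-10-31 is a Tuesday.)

27

2000-10-31 is a Tuesday; the first Monday on or after it is 2000-11-06 (6 days later).
From 2000-11-06 to 2001-05-08: 24 + 31 + 31 + 28 + 31 + 30 + 8 = 183 days (rest of November, December, January, February, March, April, May).
183 ÷ 7 = 26 full weeks with remainder 1, so 26 more Mondays after the first → 27.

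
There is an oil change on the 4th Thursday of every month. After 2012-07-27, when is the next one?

2012-08-23

July 2012 starts on a Sunday; its first Thursday is the 5th, so the 4th Thursday is the 26th — 2012-07-26.
That is not after 2012-07-27, so look at August 2012.
August 2012 starts on a Wednesday; its first Thursday is the 2nd, so the 4th Thursday is the 23rd — 2012-08-23.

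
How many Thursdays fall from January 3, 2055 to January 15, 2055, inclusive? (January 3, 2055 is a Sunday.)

January 3, 2055 is a Sunday; the first Thursday on or after it is January 7, 2055 (4 days later).
From January 7, 2055 to January 15, 2055 is 15 − 7 = 8 days.
8 ÷ 7 = 1 full weeks with remainder 1, so 1 more Thursdays after the first → 2.

2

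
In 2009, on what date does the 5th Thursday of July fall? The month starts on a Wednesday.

July 2009 begins on a Wednesday, so the first Thursday is July 2 (1 day later).
The 5th Thursday is 4 weeks later: 2 + 28 = 30.

30 July 2009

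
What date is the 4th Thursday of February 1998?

February 1998 begins on a Sunday, so the first Thursday is February 5 (4 days later).
The 4th Thursday is 3 weeks later: 5 + 21 = 26.

26 February 1998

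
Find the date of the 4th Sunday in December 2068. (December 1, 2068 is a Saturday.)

December 23, 2068

December 2068 begins on a Saturday, so the first Sunday is December 2 (1 day later).
The 4th Sunday is 3 weeks later: 2 + 21 = 23.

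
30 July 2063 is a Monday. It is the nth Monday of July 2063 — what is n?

Day 30 falls in week ⌈30/7⌉ of the month.
Days 1–7 hold the 1st Monday, 8–14 the 2nd, 15–21 the 3rd, 22–28 the 4th, 29–31 the 5th.
30 is in the range for the 5th.

5th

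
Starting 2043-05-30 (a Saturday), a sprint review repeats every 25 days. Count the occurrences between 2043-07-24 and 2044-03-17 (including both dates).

Occurrences land 25·i days after 2043-05-30 for i = 0, 1, 2, …
2043-07-24 is 55 days after the start; 55 ÷ 25 = 2 remainder 5; since the remainder is 5, round up to i = 3. First occurrence in the window: #4 on 2043-08-13 (3×25 = 75 days in).
2044-03-17 is 292 days after the start; 292 ÷ 25 = 11 remainder 17. Last occurrence in the window: #12 on 2044-02-29.
Occurrences #4 through #12: 9 in total.

9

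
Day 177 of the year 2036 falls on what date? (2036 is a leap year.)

January has 31 days (177 − 31 = 146 remain).
February has 29 days (146 − 29 = 117 remain).
March has 31 days (117 − 31 = 86 remain).
April has 30 days (86 − 30 = 56 remain).
May has 31 days (56 − 31 = 25 remain).
25 into June → June 25.

25 June 2036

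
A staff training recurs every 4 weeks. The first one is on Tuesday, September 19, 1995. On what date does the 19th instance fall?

February 4, 1997

The 19th occurrence is 18 intervals after the first: 18 × 28 = 504 days after September 19, 1995.
September has 30 days — 11 days to the end of September leaves 493.
From end of September to end of 1995 is 92 days (401 left).
1996 has 366 days (35 left).
January has 31 days (4 left).
4 days into February → February 4, 1997.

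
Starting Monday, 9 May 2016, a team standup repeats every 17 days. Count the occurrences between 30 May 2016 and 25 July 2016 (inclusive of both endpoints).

Occurrences land 17·i days after 9 May 2016 for i = 0, 1, 2, …
30 May 2016 is 21 days after the start; 21 ÷ 17 = 1 remainder 4; since the remainder is 4, round up to i = 2. First occurrence in the window: #3 on 12 June 2016 (2×17 = 34 days in).
25 July 2016 is 77 days after the start; 77 ÷ 17 = 4 remainder 9. Last occurrence in the window: #5 on 16 July 2016.
Occurrences #3 through #5: 3 in total.

3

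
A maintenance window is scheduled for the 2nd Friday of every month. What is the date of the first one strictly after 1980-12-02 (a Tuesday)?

1980-12-12

December 1980 starts on a Monday; its first Friday is the 5th, so the 2nd Friday is the 12th — 1980-12-12.
1980-12-12 is after 1980-12-02, so that is the next one.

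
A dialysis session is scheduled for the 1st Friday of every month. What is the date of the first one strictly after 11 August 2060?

3 September 2060

August 2060 starts on a Sunday, so its 1st Friday is 6 August 2060 (5 days in).
That is not after 11 August 2060, so look at September 2060.
September 2060 starts on a Wednesday, so its 1st Friday is 3 September 2060 (2 days in).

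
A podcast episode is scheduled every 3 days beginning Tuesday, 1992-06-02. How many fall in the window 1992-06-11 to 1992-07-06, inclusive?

9

Occurrences land 3·i days after 1992-06-02 for i = 0, 1, 2, …
1992-06-11 is 9 days after the start; 9 ÷ 3 = 3 remainder 0. First occurrence in the window: #4 on 1992-06-11 (3×3 = 9 days in).
1992-07-06 is 34 days after the start; 34 ÷ 3 = 11 remainder 1. Last occurrence in the window: #12 on 1992-07-05.
Occurrences #4 through #12: 9 in total.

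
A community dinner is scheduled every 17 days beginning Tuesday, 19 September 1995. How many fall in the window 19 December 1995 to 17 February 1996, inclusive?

Occurrences land 17·i days after 19 September 1995 for i = 0, 1, 2, …
19 December 1995 is 91 days after the start; 91 ÷ 17 = 5 remainder 6; since the remainder is 6, round up to i = 6. First occurrence in the window: #7 on 30 December 1995 (6×17 = 102 days in).
17 February 1996 is 151 days after the start; 151 ÷ 17 = 8 remainder 15. Last occurrence in the window: #9 on 2 February 1996.
Occurrences #7 through #9: 3 in total.

3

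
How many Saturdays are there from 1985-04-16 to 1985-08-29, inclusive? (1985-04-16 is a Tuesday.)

1985-04-16 is a Tuesday; the first Saturday on or after it is 1985-04-20 (4 days later).
From 1985-04-20 to 1985-08-29: 10 + 31 + 30 + 31 + 29 = 131 days (rest of April, May, June, July, August).
131 ÷ 7 = 18 full weeks with remainder 5, so 18 more Saturdays after the first → 19.

19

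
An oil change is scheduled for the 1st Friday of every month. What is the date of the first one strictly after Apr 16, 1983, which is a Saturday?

Apr 1983 starts on a Friday, so its 1st Friday is Apr 1, 1983.
That is not after Apr 16, 1983, so look at May 1983.
May 1983 starts on a Sunday, so its 1st Friday is May 6, 1983 (5 days in).

May 6, 1983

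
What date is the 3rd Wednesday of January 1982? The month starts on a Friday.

1982-01-20

January 1982 begins on a Friday, so the first Wednesday is January 6 (5 days later).
The 3rd Wednesday is 2 weeks later: 6 + 14 = 20.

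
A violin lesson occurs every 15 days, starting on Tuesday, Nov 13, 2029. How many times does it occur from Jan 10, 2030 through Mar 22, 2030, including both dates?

5

Occurrences land 15·i days after Nov 13, 2029 for i = 0, 1, 2, …
Jan 10, 2030 is 58 days after the start; 58 ÷ 15 = 3 remainder 13; since the remainder is 13, round up to i = 4. First occurrence in the window: #5 on Jan 12, 2030 (4×15 = 60 days in).
Mar 22, 2030 is 129 days after the start; 129 ÷ 15 = 8 remainder 9. Last occurrence in the window: #9 on Mar 13, 2030.
Occurrences #5 through #9: 5 in total.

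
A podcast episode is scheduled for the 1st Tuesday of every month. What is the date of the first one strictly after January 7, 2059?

January 2059 starts on a Wednesday, so its 1st Tuesday is January 7, 2059 (6 days in).
That is not after January 7, 2059, so look at February 2059.
February 2059 starts on a Saturday, so its 1st Tuesday is February 4, 2059 (3 days in).

February 4, 2059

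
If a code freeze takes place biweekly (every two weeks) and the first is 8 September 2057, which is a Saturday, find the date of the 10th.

The 10th occurrence is 9 intervals after the first: 9 × 14 = 126 days after 8 September 2057.
September has 30 days — 22 days to the end of September leaves 104.
October has 31 days (73 left).
November has 30 days (43 left).
December has 31 days (12 left).
12 days into January → 12 January 2058.

12 January 2058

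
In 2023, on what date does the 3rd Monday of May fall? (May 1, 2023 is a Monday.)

May 2023 begins on a Monday, so the first Monday is May 1.
The 3rd Monday is 2 weeks later: 1 + 14 = 15.

May 15, 2023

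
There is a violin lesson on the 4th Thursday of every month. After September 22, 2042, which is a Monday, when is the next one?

September 2042 starts on a Monday; its first Thursday is the 4th, so the 4th Thursday is the 25th — September 25, 2042.
September 25, 2042 is after September 22, 2042, so that is the next one.

September 25, 2042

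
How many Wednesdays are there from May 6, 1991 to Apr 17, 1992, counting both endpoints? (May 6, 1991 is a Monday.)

May 6, 1991 is a Monday; the first Wednesday on or after it is May 8, 1991 (2 days later).
From May 8, 1991 to Apr 17, 1992: 237 + 108 = 345 days (rest of 1991, to Apr 17, 1992 in 1992).
345 ÷ 7 = 49 full weeks with remainder 2, so 49 more Wednesdays after the first → 50.

50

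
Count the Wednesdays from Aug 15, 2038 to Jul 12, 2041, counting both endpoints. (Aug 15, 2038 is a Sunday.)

152

Aug 15, 2038 is a Sunday; the first Wednesday on or after it is Aug 18, 2038 (3 days later).
From Aug 18, 2038 to Jul 12, 2041: 135 + 365 + 366 + 193 = 1059 days (rest of 2038, 2039, 2040, to Jul 12, 2041 in 2041).
1059 ÷ 7 = 151 full weeks with remainder 2, so 151 more Wednesdays after the first → 152.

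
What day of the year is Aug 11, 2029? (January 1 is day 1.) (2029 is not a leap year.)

223

Days in months before Aug: 31 + 28 + 31 + 30 + 31 + 30 + 31 = 212.
Plus 11 days into Aug → day 223.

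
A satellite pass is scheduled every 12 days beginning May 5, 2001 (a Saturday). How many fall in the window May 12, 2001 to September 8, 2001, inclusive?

10

Occurrences land 12·i days after May 5, 2001 for i = 0, 1, 2, …
May 12, 2001 is 7 days after the start; 7 ÷ 12 = 0 remainder 7; since the remainder is 7, round up to i = 1. First occurrence in the window: #2 on May 17, 2001 (1×12 = 12 days in).
September 8, 2001 is 126 days after the start; 126 ÷ 12 = 10 remainder 6. Last occurrence in the window: #11 on September 2, 2001.
Occurrences #2 through #11: 10 in total.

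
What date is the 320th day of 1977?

November 16, 1977

January has 31 days (320 − 31 = 289 remain).
February has 28 days (289 − 28 = 261 remain).
March has 31 days (261 − 31 = 230 remain).
April has 30 days (230 − 30 = 200 remain).
May has 31 days (200 − 31 = 169 remain).
June has 30 days (169 − 30 = 139 remain).
July has 31 days (139 − 31 = 108 remain).
August has 31 days (108 − 31 = 77 remain).
September has 30 days (77 − 30 = 47 remain).
October has 31 days (47 − 31 = 16 remain).
16 into November → November 16.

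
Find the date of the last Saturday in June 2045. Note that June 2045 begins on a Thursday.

June 2045 begins on a Thursday, so the first Saturday is June 3 (2 days later).
June 2045 has 30 days. Adding weeks: 3, 10, 17, 24 — the last one ≤ 30 is the 24th.

2045-06-24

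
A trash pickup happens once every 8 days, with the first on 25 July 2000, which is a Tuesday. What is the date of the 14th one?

6 November 2000

The 14th occurrence is 13 intervals after the first: 13 × 8 = 104 days after 25 July 2000.
July has 31 days — 6 days to the end of July leaves 98.
August has 31 days (67 left).
September has 30 days (37 left).
October has 31 days (6 left).
6 days into November → 6 November 2000.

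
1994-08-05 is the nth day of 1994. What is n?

Days in months before August: 31 + 28 + 31 + 30 + 31 + 30 + 31 = 212.
Plus 5 days into August → day 217.

217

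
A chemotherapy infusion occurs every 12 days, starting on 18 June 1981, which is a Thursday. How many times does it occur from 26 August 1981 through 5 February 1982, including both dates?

Occurrences land 12·i days after 18 June 1981 for i = 0, 1, 2, …
26 August 1981 is 69 days after the start; 69 ÷ 12 = 5 remainder 9; since the remainder is 9, round up to i = 6. First occurrence in the window: #7 on 29 August 1981 (6×12 = 72 days in).
5 February 1982 is 232 days after the start; 232 ÷ 12 = 19 remainder 4. Last occurrence in the window: #20 on 1 February 1982.
Occurrences #7 through #20: 14 in total.

14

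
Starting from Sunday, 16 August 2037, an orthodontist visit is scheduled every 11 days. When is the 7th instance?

21 October 2037

The 7th occurrence is 6 intervals after the first: 6 × 11 = 66 days after 16 August 2037.
August has 31 days — 15 days to the end of August leaves 51.
September has 30 days (21 left).
21 days into October → 21 October 2037.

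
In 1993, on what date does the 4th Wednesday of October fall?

27 October 1993

October 1993 begins on a Friday, so the first Wednesday is October 6 (5 days later).
The 4th Wednesday is 3 weeks later: 6 + 21 = 27.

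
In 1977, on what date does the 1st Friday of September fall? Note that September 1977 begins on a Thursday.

September 1977 begins on a Thursday, so the first Friday is September 2 (1 day later).

September 2, 1977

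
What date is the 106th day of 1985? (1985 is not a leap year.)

April 16, 1985

January has 31 days (106 − 31 = 75 remain).
February has 28 days (75 − 28 = 47 remain).
March has 31 days (47 − 31 = 16 remain).
16 into April → April 16.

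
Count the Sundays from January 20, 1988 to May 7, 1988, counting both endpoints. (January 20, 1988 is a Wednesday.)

January 20, 1988 is a Wednesday; the first Sunday on or after it is January 24, 1988 (4 days later).
From January 24, 1988 to May 7, 1988: 7 + 29 + 31 + 30 + 7 = 104 days (rest of January, February, March, April, May).
104 ÷ 7 = 14 full weeks with remainder 6, so 14 more Sundays after the first → 15.

15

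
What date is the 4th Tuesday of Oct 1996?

The first Tuesday of Oct 1996 is Oct 1.
The 4th Tuesday is 3 weeks later: 1 + 21 = 22.

Oct 22, 1996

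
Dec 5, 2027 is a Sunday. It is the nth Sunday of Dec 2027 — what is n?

Day 5 falls in week ⌈5/7⌉ of the month.
Days 1–7 hold the 1st Sunday, 8–14 the 2nd, 15–21 the 3rd, 22–28 the 4th, 29–31 the 5th.
5 is in the range for the 1st.

1st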